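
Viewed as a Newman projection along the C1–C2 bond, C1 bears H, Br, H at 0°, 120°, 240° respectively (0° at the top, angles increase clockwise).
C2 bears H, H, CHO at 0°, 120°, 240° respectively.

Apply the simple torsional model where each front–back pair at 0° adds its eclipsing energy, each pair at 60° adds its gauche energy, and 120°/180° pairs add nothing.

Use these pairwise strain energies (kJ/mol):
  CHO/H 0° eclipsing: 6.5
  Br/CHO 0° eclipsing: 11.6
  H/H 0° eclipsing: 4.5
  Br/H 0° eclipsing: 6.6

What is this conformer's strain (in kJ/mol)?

This conformer (eclipsed): H–H eclipsed, Br–H eclipsed, H–CHO eclipsed; 4.5 + 6.6 + 6.5 = 17.6 kJ/mol.

17.6 kJ/mol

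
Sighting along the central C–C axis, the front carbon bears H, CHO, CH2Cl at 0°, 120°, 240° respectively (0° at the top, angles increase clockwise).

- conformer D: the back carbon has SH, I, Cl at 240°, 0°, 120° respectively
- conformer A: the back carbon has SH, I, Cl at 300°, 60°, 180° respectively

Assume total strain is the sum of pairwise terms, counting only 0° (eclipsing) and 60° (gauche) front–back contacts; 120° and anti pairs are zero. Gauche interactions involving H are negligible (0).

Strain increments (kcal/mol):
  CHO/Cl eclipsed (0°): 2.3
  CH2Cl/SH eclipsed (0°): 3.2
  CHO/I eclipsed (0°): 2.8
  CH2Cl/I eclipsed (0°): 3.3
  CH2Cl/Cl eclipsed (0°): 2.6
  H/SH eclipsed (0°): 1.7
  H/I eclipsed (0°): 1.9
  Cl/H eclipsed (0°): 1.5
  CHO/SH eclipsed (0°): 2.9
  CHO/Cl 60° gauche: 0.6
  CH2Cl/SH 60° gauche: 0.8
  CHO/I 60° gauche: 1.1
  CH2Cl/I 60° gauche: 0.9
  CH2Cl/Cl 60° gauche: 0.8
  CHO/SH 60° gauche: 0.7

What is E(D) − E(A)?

D (eclipsed): H–I eclipsed, CHO–Cl eclipsed, CH2Cl–SH eclipsed; 1.9 + 2.3 + 3.2 = 7.4 kcal/mol.
A (staggered): CHO–I gauche, CHO–Cl gauche, CH2Cl–SH gauche, CH2Cl–Cl gauche; 1.1 + 0.6 + 0.8 + 0.8 = 3.3 kcal/mol.
E(D) − E(A) = 7.4 − 3.3 = +4.1 kcal/mol.

+4.1 kcal/mol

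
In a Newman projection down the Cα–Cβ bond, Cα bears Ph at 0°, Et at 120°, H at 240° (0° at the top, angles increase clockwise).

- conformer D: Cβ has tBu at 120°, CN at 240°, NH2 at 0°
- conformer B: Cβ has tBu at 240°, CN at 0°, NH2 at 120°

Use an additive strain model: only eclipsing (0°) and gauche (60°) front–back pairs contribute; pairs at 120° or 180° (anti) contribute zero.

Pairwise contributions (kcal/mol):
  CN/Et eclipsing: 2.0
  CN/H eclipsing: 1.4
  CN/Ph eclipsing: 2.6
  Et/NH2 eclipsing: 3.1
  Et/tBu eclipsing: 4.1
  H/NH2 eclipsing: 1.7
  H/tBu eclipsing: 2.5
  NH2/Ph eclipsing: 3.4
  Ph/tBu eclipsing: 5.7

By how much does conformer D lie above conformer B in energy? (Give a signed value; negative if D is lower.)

+0.7 kcal/mol

D is eclipsed. Ph at 0° is eclipsed with NH2 at 0° (3.4); Et at 120° is eclipsed with tBu at 120° (4.1); H at 240° is eclipsed with CN at 240° (1.4). Total 8.9 kcal/mol.
B is eclipsed. Ph at 0° is eclipsed with CN at 0° (2.6); Et at 120° is eclipsed with NH2 at 120° (3.1); H at 240° is eclipsed with tBu at 240° (2.5). Total 8.2 kcal/mol.
E(D) − E(B) = 8.9 − 8.2 = +0.7 kcal/mol.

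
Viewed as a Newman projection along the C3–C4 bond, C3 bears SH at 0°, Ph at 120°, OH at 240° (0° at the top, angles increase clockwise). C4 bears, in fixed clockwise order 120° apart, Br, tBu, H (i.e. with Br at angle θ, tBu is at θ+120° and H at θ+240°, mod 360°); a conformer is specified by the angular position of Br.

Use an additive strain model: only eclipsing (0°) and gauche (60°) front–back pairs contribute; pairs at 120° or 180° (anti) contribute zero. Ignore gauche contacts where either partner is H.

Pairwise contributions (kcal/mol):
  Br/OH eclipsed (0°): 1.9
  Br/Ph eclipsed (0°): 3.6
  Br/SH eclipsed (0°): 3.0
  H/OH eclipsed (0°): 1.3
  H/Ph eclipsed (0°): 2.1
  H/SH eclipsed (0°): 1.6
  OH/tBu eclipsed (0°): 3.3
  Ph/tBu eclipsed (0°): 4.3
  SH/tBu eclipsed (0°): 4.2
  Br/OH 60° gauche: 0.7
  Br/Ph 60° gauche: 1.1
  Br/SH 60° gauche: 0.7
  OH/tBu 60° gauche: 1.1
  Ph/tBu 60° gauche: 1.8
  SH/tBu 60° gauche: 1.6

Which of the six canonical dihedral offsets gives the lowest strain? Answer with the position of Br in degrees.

Br at 0° (eclipsed): SH(0°)/Br(0°) eclipsed 3.0; Ph(120°)/tBu(120°) eclipsed 4.3; OH(240°)/H(240°) eclipsed 1.3 → 8.6 kcal/mol.
Br at 60° (staggered): SH(0°)/Br(60°) gauche 0.7; Ph(120°)/Br(60°) gauche 1.1; Ph(120°)/tBu(180°) gauche 1.8; OH(240°)/tBu(180°) gauche 1.1 → 4.7 kcal/mol.
Br at 120° (eclipsed): SH(0°)/H(0°) eclipsed 1.6; Ph(120°)/Br(120°) eclipsed 3.6; OH(240°)/tBu(240°) eclipsed 3.3 → 8.5 kcal/mol.
Br at 180° (staggered): SH(0°)/tBu(300°) gauche 1.6; Ph(120°)/Br(180°) gauche 1.1; OH(240°)/Br(180°) gauche 0.7; OH(240°)/tBu(300°) gauche 1.1 → 4.5 kcal/mol.
Br at 240° (eclipsed): SH(0°)/tBu(0°) eclipsed 4.2; Ph(120°)/H(120°) eclipsed 2.1; OH(240°)/Br(240°) eclipsed 1.9 → 8.2 kcal/mol.
Br at 300° (staggered): SH(0°)/Br(300°) gauche 0.7; SH(0°)/tBu(60°) gauche 1.6; Ph(120°)/tBu(60°) gauche 1.8; OH(240°)/Br(300°) gauche 0.7 → 4.8 kcal/mol.
The minimum (4.5 kcal/mol) occurs with Br at 180°.

180°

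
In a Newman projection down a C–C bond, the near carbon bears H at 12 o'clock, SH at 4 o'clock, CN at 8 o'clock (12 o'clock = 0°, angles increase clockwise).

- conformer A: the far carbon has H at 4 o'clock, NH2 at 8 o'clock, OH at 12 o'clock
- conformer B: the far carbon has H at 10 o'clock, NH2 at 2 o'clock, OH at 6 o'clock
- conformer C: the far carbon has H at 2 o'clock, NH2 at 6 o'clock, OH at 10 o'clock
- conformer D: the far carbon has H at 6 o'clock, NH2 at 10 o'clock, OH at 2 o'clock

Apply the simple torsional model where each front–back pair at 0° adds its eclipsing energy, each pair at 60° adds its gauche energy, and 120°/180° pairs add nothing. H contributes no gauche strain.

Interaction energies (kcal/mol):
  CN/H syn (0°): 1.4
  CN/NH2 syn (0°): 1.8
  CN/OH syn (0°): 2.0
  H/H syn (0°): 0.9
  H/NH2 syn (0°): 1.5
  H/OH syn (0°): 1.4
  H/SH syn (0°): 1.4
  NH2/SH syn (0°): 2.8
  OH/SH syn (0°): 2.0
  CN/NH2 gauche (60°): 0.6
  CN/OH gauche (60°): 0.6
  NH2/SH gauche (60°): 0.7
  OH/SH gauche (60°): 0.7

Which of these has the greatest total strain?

A is eclipsed. H at 0° is eclipsed with OH at 0° (1.4); SH at 120° is eclipsed with H at 120° (1.4); CN at 240° is eclipsed with NH2 at 240° (1.8). Total 4.6 kcal/mol.
B is staggered. SH at 120° is gauche with NH2 at 60° (0.7); SH at 120° is gauche with OH at 180° (0.7); CN at 240° is gauche with OH at 180° (0.6). Total 2.0 kcal/mol.
C is staggered. SH at 120° is gauche with NH2 at 180° (0.7); CN at 240° is gauche with NH2 at 180° (0.6); CN at 240° is gauche with OH at 300° (0.6). Total 1.9 kcal/mol.
D is staggered. SH at 120° is gauche with OH at 60° (0.7); CN at 240° is gauche with NH2 at 300° (0.6). Total 1.3 kcal/mol.
A has the highest total (4.6 kcal/mol).

A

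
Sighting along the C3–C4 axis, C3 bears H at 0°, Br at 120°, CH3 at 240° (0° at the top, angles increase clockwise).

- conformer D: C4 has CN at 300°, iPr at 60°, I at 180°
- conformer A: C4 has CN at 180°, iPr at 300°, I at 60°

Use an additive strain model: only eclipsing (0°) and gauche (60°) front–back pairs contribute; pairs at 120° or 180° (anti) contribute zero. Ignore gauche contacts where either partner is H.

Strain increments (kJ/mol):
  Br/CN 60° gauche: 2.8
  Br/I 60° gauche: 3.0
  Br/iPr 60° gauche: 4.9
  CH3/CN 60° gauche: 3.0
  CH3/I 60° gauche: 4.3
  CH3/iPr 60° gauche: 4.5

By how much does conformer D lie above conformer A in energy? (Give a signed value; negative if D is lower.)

+1.9 kJ/mol

D (staggered): Br(120°)/iPr(60°) gauche 4.9; Br(120°)/I(180°) gauche 3.0; CH3(240°)/CN(300°) gauche 3.0; CH3(240°)/I(180°) gauche 4.3 → 15.2 kJ/mol.
A (staggered): Br(120°)/CN(180°) gauche 2.8; Br(120°)/I(60°) gauche 3.0; CH3(240°)/CN(180°) gauche 3.0; CH3(240°)/iPr(300°) gauche 4.5 → 13.3 kJ/mol.
E(D) − E(A) = 15.2 − 13.3 = +1.9 kJ/mol.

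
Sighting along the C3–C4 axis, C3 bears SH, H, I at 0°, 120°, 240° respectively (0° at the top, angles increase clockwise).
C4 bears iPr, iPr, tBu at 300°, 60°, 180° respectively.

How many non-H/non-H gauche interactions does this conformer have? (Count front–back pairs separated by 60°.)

Non-H gauche pairs: SH(0°)/iPr(300°); SH(0°)/iPr(60°); I(240°)/iPr(300°); I(240°)/tBu(180°) — 4 interactions.

4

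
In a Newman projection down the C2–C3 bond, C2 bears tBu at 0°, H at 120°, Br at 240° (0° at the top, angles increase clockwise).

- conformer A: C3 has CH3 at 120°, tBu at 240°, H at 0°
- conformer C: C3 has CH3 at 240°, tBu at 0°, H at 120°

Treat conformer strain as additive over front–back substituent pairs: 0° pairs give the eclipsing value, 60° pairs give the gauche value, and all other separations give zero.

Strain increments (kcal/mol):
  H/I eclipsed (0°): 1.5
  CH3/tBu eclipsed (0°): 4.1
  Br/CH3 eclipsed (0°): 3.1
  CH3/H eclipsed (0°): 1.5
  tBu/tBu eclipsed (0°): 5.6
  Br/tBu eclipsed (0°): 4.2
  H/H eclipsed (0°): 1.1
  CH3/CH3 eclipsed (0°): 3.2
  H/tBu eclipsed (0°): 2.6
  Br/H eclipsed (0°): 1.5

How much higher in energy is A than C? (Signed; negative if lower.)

-1.5 kcal/mol

A is eclipsed. tBu at 0° is eclipsed with H at 0° (2.6); H at 120° is eclipsed with CH3 at 120° (1.5); Br at 240° is eclipsed with tBu at 240° (4.2). Total 8.3 kcal/mol.
C is eclipsed. tBu at 0° is eclipsed with tBu at 0° (5.6); H at 120° is eclipsed with H at 120° (1.1); Br at 240° is eclipsed with CH3 at 240° (3.1). Total 9.8 kcal/mol.
E(A) − E(C) = 8.3 − 9.8 = -1.5 kcal/mol.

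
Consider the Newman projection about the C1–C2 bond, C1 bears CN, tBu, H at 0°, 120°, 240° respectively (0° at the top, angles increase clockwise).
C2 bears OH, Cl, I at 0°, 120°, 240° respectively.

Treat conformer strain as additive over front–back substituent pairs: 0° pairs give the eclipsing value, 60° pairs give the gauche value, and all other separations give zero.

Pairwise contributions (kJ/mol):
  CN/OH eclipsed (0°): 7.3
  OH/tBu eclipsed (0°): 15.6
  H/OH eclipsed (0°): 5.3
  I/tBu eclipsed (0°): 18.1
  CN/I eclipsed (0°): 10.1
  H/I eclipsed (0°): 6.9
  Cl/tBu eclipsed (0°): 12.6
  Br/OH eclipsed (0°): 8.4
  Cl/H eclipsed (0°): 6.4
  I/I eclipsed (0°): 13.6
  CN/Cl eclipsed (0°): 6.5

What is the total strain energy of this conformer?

This conformer (eclipsed): CN(0°)/OH(0°) eclipsed 7.3; tBu(120°)/Cl(120°) eclipsed 12.6; H(240°)/I(240°) eclipsed 6.9 → 26.8 kJ/mol.

26.8 kJ/mol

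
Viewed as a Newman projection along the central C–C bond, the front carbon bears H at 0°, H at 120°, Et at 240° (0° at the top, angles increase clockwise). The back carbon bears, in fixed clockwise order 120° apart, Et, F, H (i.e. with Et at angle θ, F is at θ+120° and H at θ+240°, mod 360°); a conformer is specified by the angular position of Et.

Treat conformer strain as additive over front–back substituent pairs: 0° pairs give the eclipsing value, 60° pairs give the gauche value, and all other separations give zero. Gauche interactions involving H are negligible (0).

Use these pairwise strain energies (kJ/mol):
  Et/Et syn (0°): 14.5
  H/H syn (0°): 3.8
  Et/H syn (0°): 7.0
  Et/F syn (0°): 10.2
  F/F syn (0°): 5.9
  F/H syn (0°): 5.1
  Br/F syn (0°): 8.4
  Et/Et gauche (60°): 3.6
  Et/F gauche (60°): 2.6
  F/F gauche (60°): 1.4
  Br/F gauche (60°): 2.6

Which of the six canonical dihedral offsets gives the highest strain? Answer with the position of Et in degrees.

240°

Et at 0° (eclipsed): H–Et eclipsed, H–F eclipsed, Et–H eclipsed; 7.0 + 5.1 + 7.0 = 19.1 kJ/mol.
Et at 60° (staggered): Et–F gauche; 2.6 = 2.6 kJ/mol.
Et at 120° (eclipsed): H–H eclipsed, H–Et eclipsed, Et–F eclipsed; 3.8 + 7.0 + 10.2 = 21.0 kJ/mol.
Et at 180° (staggered): Et–Et gauche, Et–F gauche; 3.6 + 2.6 = 6.2 kJ/mol.
Et at 240° (eclipsed): H–F eclipsed, H–H eclipsed, Et–Et eclipsed; 5.1 + 3.8 + 14.5 = 23.4 kJ/mol.
Et at 300° (staggered): Et–Et gauche; 3.6 = 3.6 kJ/mol.
The maximum (23.4 kJ/mol) occurs with Et at 240°.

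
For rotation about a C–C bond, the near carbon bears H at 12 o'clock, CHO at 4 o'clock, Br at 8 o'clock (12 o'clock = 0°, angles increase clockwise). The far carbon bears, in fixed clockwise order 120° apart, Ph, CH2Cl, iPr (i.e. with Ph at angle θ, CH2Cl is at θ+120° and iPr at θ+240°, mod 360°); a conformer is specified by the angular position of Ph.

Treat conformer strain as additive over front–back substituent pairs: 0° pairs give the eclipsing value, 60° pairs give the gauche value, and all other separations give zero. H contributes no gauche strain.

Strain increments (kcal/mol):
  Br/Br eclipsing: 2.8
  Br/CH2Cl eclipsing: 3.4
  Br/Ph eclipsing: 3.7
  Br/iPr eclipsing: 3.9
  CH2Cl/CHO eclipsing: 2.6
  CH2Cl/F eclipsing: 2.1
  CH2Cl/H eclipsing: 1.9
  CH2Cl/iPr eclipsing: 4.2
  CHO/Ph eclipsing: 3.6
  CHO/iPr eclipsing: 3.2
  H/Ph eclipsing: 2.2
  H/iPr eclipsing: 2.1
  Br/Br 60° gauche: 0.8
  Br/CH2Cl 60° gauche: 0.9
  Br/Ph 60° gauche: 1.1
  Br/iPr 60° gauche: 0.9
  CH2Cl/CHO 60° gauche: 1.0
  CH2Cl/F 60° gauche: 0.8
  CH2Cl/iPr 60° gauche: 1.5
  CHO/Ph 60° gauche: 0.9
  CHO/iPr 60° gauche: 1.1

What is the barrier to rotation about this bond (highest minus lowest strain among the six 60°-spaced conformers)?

5.4 kcal/mol

Ph at 0° (eclipsed): H–Ph eclipsed, CHO–CH2Cl eclipsed, Br–iPr eclipsed; 2.2 + 2.6 + 3.9 = 8.7 kcal/mol.
Ph at 60° (staggered): CHO–Ph gauche, CHO–CH2Cl gauche, Br–CH2Cl gauche, Br–iPr gauche; 0.9 + 1.0 + 0.9 + 0.9 = 3.7 kcal/mol.
Ph at 120° (eclipsed): H–iPr eclipsed, CHO–Ph eclipsed, Br–CH2Cl eclipsed; 2.1 + 3.6 + 3.4 = 9.1 kcal/mol.
Ph at 180° (staggered): CHO–Ph gauche, CHO–iPr gauche, Br–Ph gauche, Br–CH2Cl gauche; 0.9 + 1.1 + 1.1 + 0.9 = 4.0 kcal/mol.
Ph at 240° (eclipsed): H–CH2Cl eclipsed, CHO–iPr eclipsed, Br–Ph eclipsed; 1.9 + 3.2 + 3.7 = 8.8 kcal/mol.
Ph at 300° (staggered): CHO–CH2Cl gauche, CHO–iPr gauche, Br–Ph gauche, Br–iPr gauche; 1.0 + 1.1 + 1.1 + 0.9 = 4.1 kcal/mol.
Max at 120° (9.1 kcal/mol), min at 60° (3.7 kcal/mol); barrier = 5.4 kcal/mol.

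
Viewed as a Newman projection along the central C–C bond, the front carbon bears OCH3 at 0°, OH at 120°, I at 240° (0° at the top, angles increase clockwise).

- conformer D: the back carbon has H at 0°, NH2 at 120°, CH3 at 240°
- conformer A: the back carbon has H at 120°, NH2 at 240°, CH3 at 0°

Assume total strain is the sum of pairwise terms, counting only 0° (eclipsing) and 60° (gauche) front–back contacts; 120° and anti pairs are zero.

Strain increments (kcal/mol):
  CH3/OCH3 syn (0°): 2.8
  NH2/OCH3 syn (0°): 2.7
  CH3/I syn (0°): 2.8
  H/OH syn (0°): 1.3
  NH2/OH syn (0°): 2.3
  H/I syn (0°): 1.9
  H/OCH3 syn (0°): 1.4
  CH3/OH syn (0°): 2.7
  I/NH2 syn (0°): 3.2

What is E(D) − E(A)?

D is eclipsed. OCH3 at 0° is eclipsed with H at 0° (1.4); OH at 120° is eclipsed with NH2 at 120° (2.3); I at 240° is eclipsed with CH3 at 240° (2.8). Total 6.5 kcal/mol.
A is eclipsed. OCH3 at 0° is eclipsed with CH3 at 0° (2.8); OH at 120° is eclipsed with H at 120° (1.3); I at 240° is eclipsed with NH2 at 240° (3.2). Total 7.3 kcal/mol.
E(D) − E(A) = 6.5 − 7.3 = -0.8 kcal/mol.

-0.8 kcal/mol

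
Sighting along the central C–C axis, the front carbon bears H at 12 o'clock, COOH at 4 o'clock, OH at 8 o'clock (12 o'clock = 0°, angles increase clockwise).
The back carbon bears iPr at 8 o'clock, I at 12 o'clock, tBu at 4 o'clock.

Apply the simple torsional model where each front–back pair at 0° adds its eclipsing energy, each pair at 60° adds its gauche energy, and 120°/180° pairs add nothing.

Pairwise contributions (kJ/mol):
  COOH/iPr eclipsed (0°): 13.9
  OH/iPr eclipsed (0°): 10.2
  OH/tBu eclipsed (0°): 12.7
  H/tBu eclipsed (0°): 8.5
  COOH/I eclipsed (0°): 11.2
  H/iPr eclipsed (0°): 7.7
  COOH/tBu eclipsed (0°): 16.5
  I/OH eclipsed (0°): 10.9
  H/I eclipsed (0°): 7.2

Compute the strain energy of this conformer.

33.9 kJ/mol

This conformer is eclipsed. H at 0° is eclipsed with I at 0° (7.2); COOH at 120° is eclipsed with tBu at 120° (16.5); OH at 240° is eclipsed with iPr at 240° (10.2). Total 33.9 kJ/mol.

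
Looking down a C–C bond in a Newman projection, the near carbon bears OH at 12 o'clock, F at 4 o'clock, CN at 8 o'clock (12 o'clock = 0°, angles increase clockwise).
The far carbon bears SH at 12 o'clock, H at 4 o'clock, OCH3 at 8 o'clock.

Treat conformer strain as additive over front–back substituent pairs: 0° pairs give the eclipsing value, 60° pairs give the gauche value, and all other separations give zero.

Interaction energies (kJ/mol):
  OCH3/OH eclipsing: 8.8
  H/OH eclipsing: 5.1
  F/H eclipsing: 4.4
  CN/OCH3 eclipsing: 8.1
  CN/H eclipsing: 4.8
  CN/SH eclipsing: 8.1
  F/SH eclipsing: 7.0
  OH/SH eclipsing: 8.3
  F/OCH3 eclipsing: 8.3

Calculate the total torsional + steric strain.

20.8 kJ/mol

This conformer (eclipsed): OH(0°)/SH(0°) eclipsed 8.3; F(120°)/H(120°) eclipsed 4.4; CN(240°)/OCH3(240°) eclipsed 8.1 → 20.8 kJ/mol.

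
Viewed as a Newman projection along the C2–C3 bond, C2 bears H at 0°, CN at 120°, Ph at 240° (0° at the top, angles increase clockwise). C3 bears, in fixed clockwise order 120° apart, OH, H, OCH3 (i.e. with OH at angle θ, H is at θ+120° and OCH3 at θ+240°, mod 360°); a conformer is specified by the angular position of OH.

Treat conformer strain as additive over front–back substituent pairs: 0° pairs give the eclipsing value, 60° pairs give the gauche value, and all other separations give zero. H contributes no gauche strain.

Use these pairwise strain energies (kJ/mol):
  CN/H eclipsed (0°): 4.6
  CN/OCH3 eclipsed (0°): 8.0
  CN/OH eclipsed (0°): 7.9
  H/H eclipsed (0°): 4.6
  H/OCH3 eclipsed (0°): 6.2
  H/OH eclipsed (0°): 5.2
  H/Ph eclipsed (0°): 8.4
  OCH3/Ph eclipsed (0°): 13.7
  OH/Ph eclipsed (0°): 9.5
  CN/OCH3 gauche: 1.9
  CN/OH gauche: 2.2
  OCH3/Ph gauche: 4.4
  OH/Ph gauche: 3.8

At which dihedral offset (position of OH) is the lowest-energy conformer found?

60°

OH at 0° is eclipsed. H at 0° is eclipsed with OH at 0° (5.2); CN at 120° is eclipsed with H at 120° (4.6); Ph at 240° is eclipsed with OCH3 at 240° (13.7). Total 23.5 kJ/mol.
OH at 60° is staggered. CN at 120° is gauche with OH at 60° (2.2); Ph at 240° is gauche with OCH3 at 300° (4.4). Total 6.6 kJ/mol.
OH at 120° is eclipsed. H at 0° is eclipsed with OCH3 at 0° (6.2); CN at 120° is eclipsed with OH at 120° (7.9); Ph at 240° is eclipsed with H at 240° (8.4). Total 22.5 kJ/mol.
OH at 180° is staggered. CN at 120° is gauche with OH at 180° (2.2); CN at 120° is gauche with OCH3 at 60° (1.9); Ph at 240° is gauche with OH at 180° (3.8). Total 7.9 kJ/mol.
OH at 240° is eclipsed. H at 0° is eclipsed with H at 0° (4.6); CN at 120° is eclipsed with OCH3 at 120° (8.0); Ph at 240° is eclipsed with OH at 240° (9.5). Total 22.1 kJ/mol.
OH at 300° is staggered. CN at 120° is gauche with OCH3 at 180° (1.9); Ph at 240° is gauche with OH at 300° (3.8); Ph at 240° is gauche with OCH3 at 180° (4.4). Total 10.1 kJ/mol.
The minimum (6.6 kJ/mol) occurs with OH at 60°.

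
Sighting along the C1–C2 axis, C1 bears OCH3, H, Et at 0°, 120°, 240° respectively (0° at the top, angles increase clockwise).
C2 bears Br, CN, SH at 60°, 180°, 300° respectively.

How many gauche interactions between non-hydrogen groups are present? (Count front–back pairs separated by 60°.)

4

Non-H gauche pairs: OCH3(0°)/Br(60°); OCH3(0°)/SH(300°); Et(240°)/CN(180°); Et(240°)/SH(300°) — 4 interactions.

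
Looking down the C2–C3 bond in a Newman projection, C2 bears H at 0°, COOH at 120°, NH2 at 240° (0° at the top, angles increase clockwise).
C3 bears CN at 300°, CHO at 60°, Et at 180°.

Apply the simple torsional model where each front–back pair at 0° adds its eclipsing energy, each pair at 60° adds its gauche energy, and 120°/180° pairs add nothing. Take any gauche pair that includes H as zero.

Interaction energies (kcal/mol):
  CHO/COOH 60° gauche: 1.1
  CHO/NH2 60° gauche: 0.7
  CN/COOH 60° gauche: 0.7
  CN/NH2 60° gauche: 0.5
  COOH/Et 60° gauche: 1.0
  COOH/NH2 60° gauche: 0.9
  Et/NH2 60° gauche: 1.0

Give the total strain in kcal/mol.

This conformer (staggered): COOH–CHO gauche, COOH–Et gauche, NH2–CN gauche, NH2–Et gauche; 1.1 + 1.0 + 0.5 + 1.0 = 3.6 kcal/mol.

3.6 kcal/mol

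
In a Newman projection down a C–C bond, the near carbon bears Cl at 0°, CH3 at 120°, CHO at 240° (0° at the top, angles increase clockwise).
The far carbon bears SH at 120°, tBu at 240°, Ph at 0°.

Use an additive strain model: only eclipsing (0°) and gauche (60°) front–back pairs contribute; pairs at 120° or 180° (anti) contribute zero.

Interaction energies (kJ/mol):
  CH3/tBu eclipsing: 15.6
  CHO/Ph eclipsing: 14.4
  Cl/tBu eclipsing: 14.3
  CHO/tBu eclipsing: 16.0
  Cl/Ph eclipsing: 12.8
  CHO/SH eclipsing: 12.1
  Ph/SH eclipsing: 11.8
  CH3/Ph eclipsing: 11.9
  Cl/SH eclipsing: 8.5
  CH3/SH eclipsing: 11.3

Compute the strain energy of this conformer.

40.1 kJ/mol

This conformer is eclipsed. Cl at 0° is eclipsed with Ph at 0° (12.8); CH3 at 120° is eclipsed with SH at 120° (11.3); CHO at 240° is eclipsed with tBu at 240° (16.0). Total 40.1 kJ/mol.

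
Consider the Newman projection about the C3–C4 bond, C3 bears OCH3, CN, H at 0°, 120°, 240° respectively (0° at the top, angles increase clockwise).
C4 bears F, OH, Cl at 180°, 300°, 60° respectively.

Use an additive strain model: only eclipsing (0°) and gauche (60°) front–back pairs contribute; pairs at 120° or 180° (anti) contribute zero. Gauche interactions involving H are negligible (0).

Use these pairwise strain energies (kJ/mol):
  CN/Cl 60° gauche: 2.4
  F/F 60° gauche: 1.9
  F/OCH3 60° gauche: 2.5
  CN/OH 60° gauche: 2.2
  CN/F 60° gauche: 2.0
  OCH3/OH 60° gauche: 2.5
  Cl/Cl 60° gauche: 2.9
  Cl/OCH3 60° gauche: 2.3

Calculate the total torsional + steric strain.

This conformer (staggered): OCH3(0°)/OH(300°) gauche 2.5; OCH3(0°)/Cl(60°) gauche 2.3; CN(120°)/F(180°) gauche 2.0; CN(120°)/Cl(60°) gauche 2.4 → 9.2 kJ/mol.

9.2 kJ/mol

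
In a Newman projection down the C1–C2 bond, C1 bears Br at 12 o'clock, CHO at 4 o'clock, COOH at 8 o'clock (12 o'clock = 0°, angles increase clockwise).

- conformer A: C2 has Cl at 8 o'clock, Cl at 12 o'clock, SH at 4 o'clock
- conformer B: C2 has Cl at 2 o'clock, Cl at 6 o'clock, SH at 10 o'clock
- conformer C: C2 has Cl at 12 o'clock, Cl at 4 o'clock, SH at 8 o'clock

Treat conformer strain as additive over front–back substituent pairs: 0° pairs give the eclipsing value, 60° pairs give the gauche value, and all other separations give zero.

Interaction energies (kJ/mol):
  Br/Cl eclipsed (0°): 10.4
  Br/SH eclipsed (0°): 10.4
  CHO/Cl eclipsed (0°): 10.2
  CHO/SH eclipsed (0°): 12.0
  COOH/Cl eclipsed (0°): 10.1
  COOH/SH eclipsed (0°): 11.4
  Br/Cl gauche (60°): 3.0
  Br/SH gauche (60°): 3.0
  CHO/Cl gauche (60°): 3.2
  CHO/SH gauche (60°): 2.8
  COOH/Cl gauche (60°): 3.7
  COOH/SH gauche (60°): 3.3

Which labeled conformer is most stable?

B

A (eclipsed): Br(0°)/Cl(0°) eclipsed 10.4; CHO(120°)/SH(120°) eclipsed 12.0; COOH(240°)/Cl(240°) eclipsed 10.1 → 32.5 kJ/mol.
B (staggered): Br(0°)/Cl(60°) gauche 3.0; Br(0°)/SH(300°) gauche 3.0; CHO(120°)/Cl(60°) gauche 3.2; CHO(120°)/Cl(180°) gauche 3.2; COOH(240°)/Cl(180°) gauche 3.7; COOH(240°)/SH(300°) gauche 3.3 → 19.4 kJ/mol.
C (eclipsed): Br(0°)/Cl(0°) eclipsed 10.4; CHO(120°)/Cl(120°) eclipsed 10.2; COOH(240°)/SH(240°) eclipsed 11.4 → 32.0 kJ/mol.
B has the lowest total (19.4 kJ/mol).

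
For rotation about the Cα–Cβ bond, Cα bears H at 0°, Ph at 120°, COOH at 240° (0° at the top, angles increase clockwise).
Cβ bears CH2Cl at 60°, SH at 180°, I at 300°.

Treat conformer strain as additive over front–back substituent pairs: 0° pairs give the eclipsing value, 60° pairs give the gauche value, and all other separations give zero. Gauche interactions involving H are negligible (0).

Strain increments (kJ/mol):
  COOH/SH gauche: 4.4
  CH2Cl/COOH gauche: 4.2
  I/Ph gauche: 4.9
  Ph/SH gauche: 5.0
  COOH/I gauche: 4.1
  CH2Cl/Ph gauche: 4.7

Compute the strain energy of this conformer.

This conformer (staggered): Ph(120°)/CH2Cl(60°) gauche 4.7; Ph(120°)/SH(180°) gauche 5.0; COOH(240°)/SH(180°) gauche 4.4; COOH(240°)/I(300°) gauche 4.1 → 18.2 kJ/mol.

18.2 kJ/mol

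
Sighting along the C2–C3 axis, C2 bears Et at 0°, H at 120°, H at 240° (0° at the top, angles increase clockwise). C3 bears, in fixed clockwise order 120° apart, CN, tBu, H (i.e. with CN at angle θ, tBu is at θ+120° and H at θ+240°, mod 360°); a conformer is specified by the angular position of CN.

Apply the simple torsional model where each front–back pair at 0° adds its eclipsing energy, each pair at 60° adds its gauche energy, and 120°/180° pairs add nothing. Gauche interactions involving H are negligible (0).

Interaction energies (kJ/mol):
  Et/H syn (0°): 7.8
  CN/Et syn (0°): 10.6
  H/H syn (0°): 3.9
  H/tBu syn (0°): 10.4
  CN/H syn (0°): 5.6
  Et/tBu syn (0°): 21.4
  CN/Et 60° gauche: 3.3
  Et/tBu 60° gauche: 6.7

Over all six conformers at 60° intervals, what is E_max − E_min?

CN at 0° (eclipsed): Et(0°)/CN(0°) eclipsed 10.6; H(120°)/tBu(120°) eclipsed 10.4; H(240°)/H(240°) eclipsed 3.9 → 24.9 kJ/mol.
CN at 60° (staggered): Et(0°)/CN(60°) gauche 3.3 → 3.3 kJ/mol.
CN at 120° (eclipsed): Et(0°)/H(0°) eclipsed 7.8; H(120°)/CN(120°) eclipsed 5.6; H(240°)/tBu(240°) eclipsed 10.4 → 23.8 kJ/mol.
CN at 180° (staggered): Et(0°)/tBu(300°) gauche 6.7 → 6.7 kJ/mol.
CN at 240° (eclipsed): Et(0°)/tBu(0°) eclipsed 21.4; H(120°)/H(120°) eclipsed 3.9; H(240°)/CN(240°) eclipsed 5.6 → 30.9 kJ/mol.
CN at 300° (staggered): Et(0°)/CN(300°) gauche 3.3; Et(0°)/tBu(60°) gauche 6.7 → 10.0 kJ/mol.
Max at 240° (30.9 kJ/mol), min at 60° (3.3 kJ/mol); barrier = 27.6 kJ/mol.

27.6 kJ/mol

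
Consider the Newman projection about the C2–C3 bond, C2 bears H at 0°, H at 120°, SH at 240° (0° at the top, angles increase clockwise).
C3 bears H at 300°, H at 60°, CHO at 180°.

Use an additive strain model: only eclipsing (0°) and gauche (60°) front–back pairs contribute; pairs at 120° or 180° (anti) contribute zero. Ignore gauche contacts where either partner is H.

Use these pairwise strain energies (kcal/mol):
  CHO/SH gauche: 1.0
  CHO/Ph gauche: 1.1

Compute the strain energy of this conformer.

This conformer (staggered): SH–CHO gauche; 1.0 = 1.0 kcal/mol.

1.0 kcal/mol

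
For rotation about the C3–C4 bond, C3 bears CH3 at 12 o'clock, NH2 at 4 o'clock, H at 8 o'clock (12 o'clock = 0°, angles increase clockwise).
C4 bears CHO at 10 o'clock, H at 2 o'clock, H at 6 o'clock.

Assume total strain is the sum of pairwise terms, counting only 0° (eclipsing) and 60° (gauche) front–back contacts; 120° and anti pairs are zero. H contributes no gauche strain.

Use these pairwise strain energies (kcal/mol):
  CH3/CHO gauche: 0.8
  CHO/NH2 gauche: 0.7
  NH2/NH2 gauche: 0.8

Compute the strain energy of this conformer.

This conformer (staggered): CH3–CHO gauche; 0.8 = 0.8 kcal/mol.

0.8 kcal/mol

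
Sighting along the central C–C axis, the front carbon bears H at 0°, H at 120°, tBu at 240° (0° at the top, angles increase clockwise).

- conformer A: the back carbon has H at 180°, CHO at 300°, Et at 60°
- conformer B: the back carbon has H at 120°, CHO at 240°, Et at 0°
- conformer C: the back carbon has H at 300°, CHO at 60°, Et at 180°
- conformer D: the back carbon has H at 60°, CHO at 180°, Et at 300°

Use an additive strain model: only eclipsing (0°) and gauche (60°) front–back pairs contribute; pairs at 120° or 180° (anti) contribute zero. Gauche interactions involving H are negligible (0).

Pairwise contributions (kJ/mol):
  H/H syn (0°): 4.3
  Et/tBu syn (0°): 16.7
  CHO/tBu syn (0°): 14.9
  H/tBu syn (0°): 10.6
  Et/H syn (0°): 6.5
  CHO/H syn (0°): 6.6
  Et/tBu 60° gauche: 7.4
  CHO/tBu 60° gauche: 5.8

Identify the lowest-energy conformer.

A (staggered): tBu(240°)/CHO(300°) gauche 5.8 → 5.8 kJ/mol.
B (eclipsed): H(0°)/Et(0°) eclipsed 6.5; H(120°)/H(120°) eclipsed 4.3; tBu(240°)/CHO(240°) eclipsed 14.9 → 25.7 kJ/mol.
C (staggered): tBu(240°)/Et(180°) gauche 7.4 → 7.4 kJ/mol.
D (staggered): tBu(240°)/CHO(180°) gauche 5.8; tBu(240°)/Et(300°) gauche 7.4 → 13.2 kJ/mol.
A has the lowest total (5.8 kJ/mol).

A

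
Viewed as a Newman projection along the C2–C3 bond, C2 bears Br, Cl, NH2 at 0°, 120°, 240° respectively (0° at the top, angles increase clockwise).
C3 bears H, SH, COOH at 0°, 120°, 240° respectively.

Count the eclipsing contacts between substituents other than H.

Non-H eclipsing pairs: Cl(120°)/SH(120°); NH2(240°)/COOH(240°) — 2 interactions.

2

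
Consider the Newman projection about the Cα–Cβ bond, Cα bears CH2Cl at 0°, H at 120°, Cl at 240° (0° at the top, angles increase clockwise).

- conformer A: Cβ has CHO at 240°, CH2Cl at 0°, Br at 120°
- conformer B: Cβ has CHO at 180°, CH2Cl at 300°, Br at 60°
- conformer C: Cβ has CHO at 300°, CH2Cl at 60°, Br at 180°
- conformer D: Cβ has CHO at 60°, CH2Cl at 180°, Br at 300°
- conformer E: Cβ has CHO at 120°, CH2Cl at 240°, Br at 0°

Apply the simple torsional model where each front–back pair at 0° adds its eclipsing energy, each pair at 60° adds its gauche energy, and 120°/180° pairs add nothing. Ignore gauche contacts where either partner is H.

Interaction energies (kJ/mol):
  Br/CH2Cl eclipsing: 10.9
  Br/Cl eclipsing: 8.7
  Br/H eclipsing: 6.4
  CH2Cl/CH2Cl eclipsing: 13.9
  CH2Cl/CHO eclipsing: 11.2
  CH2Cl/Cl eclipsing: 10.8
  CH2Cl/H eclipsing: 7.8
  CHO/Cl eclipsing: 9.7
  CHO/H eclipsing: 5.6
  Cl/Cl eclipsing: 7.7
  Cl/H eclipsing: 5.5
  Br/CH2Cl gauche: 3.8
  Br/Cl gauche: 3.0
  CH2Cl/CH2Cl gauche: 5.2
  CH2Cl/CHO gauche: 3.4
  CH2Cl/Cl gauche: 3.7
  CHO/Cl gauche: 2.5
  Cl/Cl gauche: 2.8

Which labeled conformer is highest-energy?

A is eclipsed. CH2Cl at 0° is eclipsed with CH2Cl at 0° (13.9); H at 120° is eclipsed with Br at 120° (6.4); Cl at 240° is eclipsed with CHO at 240° (9.7). Total 30.0 kJ/mol.
B is staggered. CH2Cl at 0° is gauche with CH2Cl at 300° (5.2); CH2Cl at 0° is gauche with Br at 60° (3.8); Cl at 240° is gauche with CHO at 180° (2.5); Cl at 240° is gauche with CH2Cl at 300° (3.7). Total 15.2 kJ/mol.
C is staggered. CH2Cl at 0° is gauche with CHO at 300° (3.4); CH2Cl at 0° is gauche with CH2Cl at 60° (5.2); Cl at 240° is gauche with CHO at 300° (2.5); Cl at 240° is gauche with Br at 180° (3.0). Total 14.1 kJ/mol.
D is staggered. CH2Cl at 0° is gauche with CHO at 60° (3.4); CH2Cl at 0° is gauche with Br at 300° (3.8); Cl at 240° is gauche with CH2Cl at 180° (3.7); Cl at 240° is gauche with Br at 300° (3.0). Total 13.9 kJ/mol.
E is eclipsed. CH2Cl at 0° is eclipsed with Br at 0° (10.9); H at 120° is eclipsed with CHO at 120° (5.6); Cl at 240° is eclipsed with CH2Cl at 240° (10.8). Total 27.3 kJ/mol.
A has the highest total (30.0 kJ/mol).

A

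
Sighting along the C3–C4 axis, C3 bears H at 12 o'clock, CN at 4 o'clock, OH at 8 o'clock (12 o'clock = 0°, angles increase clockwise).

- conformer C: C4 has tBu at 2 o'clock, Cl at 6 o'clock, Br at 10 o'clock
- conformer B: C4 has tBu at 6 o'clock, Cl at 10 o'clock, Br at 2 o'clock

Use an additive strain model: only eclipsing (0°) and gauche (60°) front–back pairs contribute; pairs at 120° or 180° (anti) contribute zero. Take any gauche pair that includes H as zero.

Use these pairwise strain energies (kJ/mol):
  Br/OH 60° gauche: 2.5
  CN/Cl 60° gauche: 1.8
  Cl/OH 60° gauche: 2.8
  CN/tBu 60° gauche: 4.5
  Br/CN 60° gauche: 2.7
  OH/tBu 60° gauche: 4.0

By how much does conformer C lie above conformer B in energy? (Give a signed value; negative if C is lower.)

C is staggered. CN at 120° is gauche with tBu at 60° (4.5); CN at 120° is gauche with Cl at 180° (1.8); OH at 240° is gauche with Cl at 180° (2.8); OH at 240° is gauche with Br at 300° (2.5). Total 11.6 kJ/mol.
B is staggered. CN at 120° is gauche with tBu at 180° (4.5); CN at 120° is gauche with Br at 60° (2.7); OH at 240° is gauche with tBu at 180° (4.0); OH at 240° is gauche with Cl at 300° (2.8). Total 14.0 kJ/mol.
E(C) − E(B) = 11.6 − 14.0 = -2.4 kJ/mol.

-2.4 kJ/mol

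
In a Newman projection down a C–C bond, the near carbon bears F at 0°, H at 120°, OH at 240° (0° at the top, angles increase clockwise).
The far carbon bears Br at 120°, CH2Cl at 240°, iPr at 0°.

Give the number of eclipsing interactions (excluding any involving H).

Non-H eclipsing pairs: F(0°)/iPr(0°); OH(240°)/CH2Cl(240°) — 2 interactions.

2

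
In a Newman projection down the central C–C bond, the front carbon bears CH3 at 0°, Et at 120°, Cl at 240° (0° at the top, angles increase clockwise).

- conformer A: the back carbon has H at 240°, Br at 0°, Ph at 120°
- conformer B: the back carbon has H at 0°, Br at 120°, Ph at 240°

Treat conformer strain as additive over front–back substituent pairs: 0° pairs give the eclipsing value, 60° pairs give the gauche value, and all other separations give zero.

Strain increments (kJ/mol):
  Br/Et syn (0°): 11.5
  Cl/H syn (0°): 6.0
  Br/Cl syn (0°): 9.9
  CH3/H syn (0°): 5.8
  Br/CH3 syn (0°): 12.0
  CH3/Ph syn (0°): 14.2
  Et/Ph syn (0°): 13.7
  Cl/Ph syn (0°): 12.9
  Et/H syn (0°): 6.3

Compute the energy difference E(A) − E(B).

+1.5 kJ/mol

A (eclipsed): CH3–Br eclipsed, Et–Ph eclipsed, Cl–H eclipsed; 12.0 + 13.7 + 6.0 = 31.7 kJ/mol.
B (eclipsed): CH3–H eclipsed, Et–Br eclipsed, Cl–Ph eclipsed; 5.8 + 11.5 + 12.9 = 30.2 kJ/mol.
E(A) − E(B) = 31.7 − 30.2 = +1.5 kJ/mol.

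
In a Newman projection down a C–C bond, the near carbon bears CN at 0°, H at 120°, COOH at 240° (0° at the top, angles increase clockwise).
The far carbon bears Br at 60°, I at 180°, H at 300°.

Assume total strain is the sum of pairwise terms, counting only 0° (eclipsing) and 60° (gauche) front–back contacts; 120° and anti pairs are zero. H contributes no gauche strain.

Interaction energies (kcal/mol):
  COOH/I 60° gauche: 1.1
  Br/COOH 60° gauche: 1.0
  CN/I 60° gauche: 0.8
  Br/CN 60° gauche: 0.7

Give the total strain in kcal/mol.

This conformer is staggered. CN at 0° is gauche with Br at 60° (0.7); COOH at 240° is gauche with I at 180° (1.1). Total 1.8 kcal/mol.

1.8 kcal/mol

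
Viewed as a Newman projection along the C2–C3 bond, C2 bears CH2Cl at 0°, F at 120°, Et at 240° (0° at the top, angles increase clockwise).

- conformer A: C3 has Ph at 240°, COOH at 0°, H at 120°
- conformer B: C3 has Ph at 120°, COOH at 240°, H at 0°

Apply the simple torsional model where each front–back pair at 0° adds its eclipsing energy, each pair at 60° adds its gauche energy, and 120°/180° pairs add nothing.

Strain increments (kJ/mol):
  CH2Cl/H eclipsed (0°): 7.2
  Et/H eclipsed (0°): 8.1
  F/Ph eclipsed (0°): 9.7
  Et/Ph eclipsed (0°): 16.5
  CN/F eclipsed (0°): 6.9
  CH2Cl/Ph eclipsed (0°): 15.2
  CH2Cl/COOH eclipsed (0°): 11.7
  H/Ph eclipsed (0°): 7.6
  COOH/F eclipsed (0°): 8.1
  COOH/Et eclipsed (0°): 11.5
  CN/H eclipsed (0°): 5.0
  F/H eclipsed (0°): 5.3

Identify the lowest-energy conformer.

A (eclipsed): CH2Cl–COOH eclipsed, F–H eclipsed, Et–Ph eclipsed; 11.7 + 5.3 + 16.5 = 33.5 kJ/mol.
B (eclipsed): CH2Cl–H eclipsed, F–Ph eclipsed, Et–COOH eclipsed; 7.2 + 9.7 + 11.5 = 28.4 kJ/mol.
B has the lowest total (28.4 kJ/mol).

B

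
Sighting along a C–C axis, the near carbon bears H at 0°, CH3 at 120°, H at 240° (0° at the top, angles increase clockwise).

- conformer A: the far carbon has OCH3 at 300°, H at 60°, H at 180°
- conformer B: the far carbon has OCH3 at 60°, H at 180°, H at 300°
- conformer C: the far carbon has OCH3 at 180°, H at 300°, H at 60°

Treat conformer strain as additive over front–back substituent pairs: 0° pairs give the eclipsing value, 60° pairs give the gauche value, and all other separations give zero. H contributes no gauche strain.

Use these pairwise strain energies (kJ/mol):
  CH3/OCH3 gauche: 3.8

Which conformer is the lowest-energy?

A

A (staggered): no non-H gauche contacts → 0.0 kJ/mol.
B (staggered): CH3(120°)/OCH3(60°) gauche 3.8 → 3.8 kJ/mol.
C (staggered): CH3(120°)/OCH3(180°) gauche 3.8 → 3.8 kJ/mol.
A has the lowest total (0.0 kJ/mol).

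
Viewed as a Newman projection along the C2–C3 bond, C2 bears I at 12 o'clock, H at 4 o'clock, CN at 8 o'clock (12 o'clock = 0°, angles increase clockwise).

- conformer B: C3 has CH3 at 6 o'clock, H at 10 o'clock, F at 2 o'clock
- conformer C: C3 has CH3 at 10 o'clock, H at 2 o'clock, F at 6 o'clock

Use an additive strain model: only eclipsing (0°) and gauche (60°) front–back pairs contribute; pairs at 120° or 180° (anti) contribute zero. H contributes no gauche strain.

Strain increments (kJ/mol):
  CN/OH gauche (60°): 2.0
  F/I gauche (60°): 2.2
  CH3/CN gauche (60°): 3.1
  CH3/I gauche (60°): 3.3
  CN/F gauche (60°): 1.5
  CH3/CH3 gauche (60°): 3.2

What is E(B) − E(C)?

B (staggered): I–F gauche, CN–CH3 gauche; 2.2 + 3.1 = 5.3 kJ/mol.
C (staggered): I–CH3 gauche, CN–CH3 gauche, CN–F gauche; 3.3 + 3.1 + 1.5 = 7.9 kJ/mol.
E(B) − E(C) = 5.3 − 7.9 = -2.6 kJ/mol.

-2.6 kJ/mol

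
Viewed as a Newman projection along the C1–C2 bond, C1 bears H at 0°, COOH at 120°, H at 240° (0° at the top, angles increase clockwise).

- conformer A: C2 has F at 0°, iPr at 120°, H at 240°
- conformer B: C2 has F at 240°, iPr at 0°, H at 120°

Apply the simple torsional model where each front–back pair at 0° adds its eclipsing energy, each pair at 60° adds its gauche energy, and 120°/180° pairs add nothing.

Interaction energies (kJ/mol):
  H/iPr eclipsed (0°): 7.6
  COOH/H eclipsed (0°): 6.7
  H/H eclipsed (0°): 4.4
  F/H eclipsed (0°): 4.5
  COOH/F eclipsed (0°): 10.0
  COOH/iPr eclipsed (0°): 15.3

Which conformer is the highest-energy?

A

A (eclipsed): H–F eclipsed, COOH–iPr eclipsed, H–H eclipsed; 4.5 + 15.3 + 4.4 = 24.2 kJ/mol.
B (eclipsed): H–iPr eclipsed, COOH–H eclipsed, H–F eclipsed; 7.6 + 6.7 + 4.5 = 18.8 kJ/mol.
A has the highest total (24.2 kJ/mol).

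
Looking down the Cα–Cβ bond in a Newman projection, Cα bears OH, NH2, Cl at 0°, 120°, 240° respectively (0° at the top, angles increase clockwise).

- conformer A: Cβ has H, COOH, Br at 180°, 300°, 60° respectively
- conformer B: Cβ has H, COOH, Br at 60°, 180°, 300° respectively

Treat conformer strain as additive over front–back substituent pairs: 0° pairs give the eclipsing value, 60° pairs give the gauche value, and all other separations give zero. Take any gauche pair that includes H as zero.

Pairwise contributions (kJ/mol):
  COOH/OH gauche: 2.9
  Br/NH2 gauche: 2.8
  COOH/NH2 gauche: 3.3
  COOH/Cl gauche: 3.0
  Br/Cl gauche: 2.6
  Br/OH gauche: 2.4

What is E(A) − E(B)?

-0.2 kJ/mol

A is staggered. OH at 0° is gauche with COOH at 300° (2.9); OH at 0° is gauche with Br at 60° (2.4); NH2 at 120° is gauche with Br at 60° (2.8); Cl at 240° is gauche with COOH at 300° (3.0). Total 11.1 kJ/mol.
B is staggered. OH at 0° is gauche with Br at 300° (2.4); NH2 at 120° is gauche with COOH at 180° (3.3); Cl at 240° is gauche with COOH at 180° (3.0); Cl at 240° is gauche with Br at 300° (2.6). Total 11.3 kJ/mol.
E(A) − E(B) = 11.1 − 11.3 = -0.2 kJ/mol.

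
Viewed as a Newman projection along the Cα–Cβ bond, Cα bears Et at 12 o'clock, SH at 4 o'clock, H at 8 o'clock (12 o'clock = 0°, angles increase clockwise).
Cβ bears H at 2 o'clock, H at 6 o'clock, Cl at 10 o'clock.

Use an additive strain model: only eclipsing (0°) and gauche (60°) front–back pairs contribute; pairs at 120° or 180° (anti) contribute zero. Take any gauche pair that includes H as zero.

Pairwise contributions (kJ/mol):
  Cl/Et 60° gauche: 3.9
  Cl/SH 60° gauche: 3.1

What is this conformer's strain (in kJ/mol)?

3.9 kJ/mol

This conformer is staggered. Et at 0° is gauche with Cl at 300° (3.9). Total 3.9 kJ/mol.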